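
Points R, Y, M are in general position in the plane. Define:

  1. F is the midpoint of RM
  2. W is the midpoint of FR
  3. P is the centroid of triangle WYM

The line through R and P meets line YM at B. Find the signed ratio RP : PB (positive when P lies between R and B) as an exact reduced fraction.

Set R = (0, 0), Y = (1, 0), M = (0, 1); any affine frame gives the same invariant.
1. F is the midpoint of RM ⇒ F = (0, 1/2)
2. W is the midpoint of FR ⇒ W = (0, 1/4)
3. P is the centroid of triangle WYM ⇒ P = (1/3, 5/12)
line RP meets YM at B = (4/9, 5/9)
P = R + t·(B−R) with t = 3/4, so RP:PB = 3/4:1/4

RP:PB = 3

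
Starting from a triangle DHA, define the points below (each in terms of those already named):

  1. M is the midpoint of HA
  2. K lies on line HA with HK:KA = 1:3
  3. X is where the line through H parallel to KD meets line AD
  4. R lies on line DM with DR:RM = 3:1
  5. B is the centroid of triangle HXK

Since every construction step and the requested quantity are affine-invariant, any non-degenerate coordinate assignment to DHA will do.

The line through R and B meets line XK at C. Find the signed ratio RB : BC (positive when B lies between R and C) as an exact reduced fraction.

Work in coordinates with D = (0, 0), H = (1, 0), A = (0, 1).
1. M is the midpoint of HA ⇒ M = (1/2, 1/2)
2. K lies on line HA with HK:KA = 1:3 ⇒ K = (3/4, 1/4)
3. X is where the line through H parallel to KD meets line AD ⇒ X = (0, -1/3)
4. R lies on line DM with DR:RM = 3:1 ⇒ R = (3/8, 3/8)
5. B is the centroid of triangle HXK ⇒ B = (7/12, -1/36)
line RB meets XK at C = (129/244, 19/244)
B = R + t·(C−R) with t = 61/45, so RB:BC = 61/45:-16/45

RB:BC = -61/16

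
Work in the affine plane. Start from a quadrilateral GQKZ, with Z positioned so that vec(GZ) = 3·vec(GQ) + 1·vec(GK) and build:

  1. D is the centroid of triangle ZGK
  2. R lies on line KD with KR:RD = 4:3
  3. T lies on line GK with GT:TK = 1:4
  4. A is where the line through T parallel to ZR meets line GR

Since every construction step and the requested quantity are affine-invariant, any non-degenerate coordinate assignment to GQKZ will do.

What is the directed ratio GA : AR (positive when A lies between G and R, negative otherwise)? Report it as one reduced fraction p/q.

GA:AR = 17/48

Choose coordinates G = (0, 0), Q = (1, 0), K = (0, 1), Z = (3, 1).
1. D is the centroid of triangle ZGK ⇒ D = (1, 2/3)
2. R lies on line KD with KR:RD = 4:3 ⇒ R = (4/7, 17/21)
3. T lies on line GK with GT:TK = 1:4 ⇒ T = (0, 1/5)
4. A is where the line through T parallel to ZR meets line GR ⇒ A = (68/455, 289/1365)
A = G + t·(R−G) with t = 17/65, so GA:AR = t:(1−t) = 17/65:48/65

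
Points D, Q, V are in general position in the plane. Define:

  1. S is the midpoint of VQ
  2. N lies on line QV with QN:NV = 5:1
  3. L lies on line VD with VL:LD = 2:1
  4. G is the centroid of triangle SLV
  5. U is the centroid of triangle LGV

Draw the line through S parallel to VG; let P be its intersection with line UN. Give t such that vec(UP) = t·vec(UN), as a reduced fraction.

t = 2

Set D = (0, 0), Q = (1, 0), V = (0, 1); any affine frame gives the same invariant.
1. S is the midpoint of VQ ⇒ S = (1/2, 1/2)
2. N lies on line QV with QN:NV = 5:1 ⇒ N = (1/6, 5/6)
3. L lies on line VD with VL:LD = 2:1 ⇒ L = (0, 1/3)
4. G is the centroid of triangle SLV ⇒ G = (1/6, 11/18)
5. U is the centroid of triangle LGV ⇒ U = (1/18, 35/54)
through S parallel to VG: direction (1/6, -7/18); meets UN at P = (5/18, 55/54)
P = U + t·(N−U) with t = 2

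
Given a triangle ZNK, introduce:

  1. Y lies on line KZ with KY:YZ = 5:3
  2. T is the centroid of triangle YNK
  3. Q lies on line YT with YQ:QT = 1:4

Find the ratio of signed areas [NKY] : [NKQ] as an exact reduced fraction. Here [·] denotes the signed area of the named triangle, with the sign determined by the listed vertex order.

[NKY]:[NKQ] = 15/13

Work in coordinates with Z = (0, 0), N = (1, 0), K = (0, 1).
1. Y lies on line KZ with KY:YZ = 5:3 ⇒ Y = (0, 3/8)
2. T is the centroid of triangle YNK ⇒ T = (1/3, 11/24)
3. Q lies on line YT with YQ:QT = 1:4 ⇒ Q = (1/15, 47/120)
2·[NKY] = 5/8, 2·[NKQ] = 13/24
[NKY]:[NKQ] = 5/8:13/24 = 15/13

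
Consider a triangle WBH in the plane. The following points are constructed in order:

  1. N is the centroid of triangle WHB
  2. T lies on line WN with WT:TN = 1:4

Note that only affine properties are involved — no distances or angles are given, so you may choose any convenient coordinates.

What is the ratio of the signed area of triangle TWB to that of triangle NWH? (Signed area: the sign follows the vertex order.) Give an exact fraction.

[TWB]:[NWH] = -1/5

Assign W = (0, 0), B = (1, 0), H = (0, 1) — the answer is frame-independent, so this choice is without loss of generality.
1. N is the centroid of triangle WHB ⇒ N = (1/3, 1/3)
2. T lies on line WN with WT:TN = 1:4 ⇒ T = (1/15, 1/15)
2·[TWB] = 1/15, 2·[NWH] = -1/3
[TWB]:[NWH] = 1/15:-1/3 = -1/5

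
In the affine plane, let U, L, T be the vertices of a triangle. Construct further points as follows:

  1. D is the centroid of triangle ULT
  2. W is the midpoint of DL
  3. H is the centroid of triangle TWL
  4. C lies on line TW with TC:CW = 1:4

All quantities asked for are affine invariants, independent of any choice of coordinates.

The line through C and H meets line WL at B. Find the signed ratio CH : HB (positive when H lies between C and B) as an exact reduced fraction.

CH:HB = 7/5

Assign U = (0, 0), L = (1, 0), T = (0, 1) — the answer is frame-independent, so this choice is without loss of generality.
1. D is the centroid of triangle ULT ⇒ D = (1/3, 1/3)
2. W is the midpoint of DL ⇒ W = (2/3, 1/6)
3. H is the centroid of triangle TWL ⇒ H = (5/9, 7/18)
4. C lies on line TW with TC:CW = 1:4 ⇒ C = (2/15, 5/6)
line CH meets WL at B = (6/7, 1/14)
H = C + t·(B−C) with t = 7/12, so CH:HB = 7/12:5/12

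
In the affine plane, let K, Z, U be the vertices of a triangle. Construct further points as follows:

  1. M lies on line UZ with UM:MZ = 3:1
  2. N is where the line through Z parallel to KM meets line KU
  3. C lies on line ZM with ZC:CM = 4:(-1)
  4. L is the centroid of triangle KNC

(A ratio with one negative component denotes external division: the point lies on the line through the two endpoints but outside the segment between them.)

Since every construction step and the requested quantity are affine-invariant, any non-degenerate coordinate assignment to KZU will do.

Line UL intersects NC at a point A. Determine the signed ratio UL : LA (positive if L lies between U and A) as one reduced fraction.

Work in coordinates with K = (0, 0), Z = (1, 0), U = (0, 1).
1. M lies on line UZ with UM:MZ = 3:1 ⇒ M = (3/4, 1/4)
2. N is where the line through Z parallel to KM meets line KU ⇒ N = (0, -1/3)
3. C lies on line ZM with ZC:CM = 4:(-1) ⇒ C = (2/3, 1/3)
4. L is the centroid of triangle KNC ⇒ L = (2/9, 0)
line UL meets NC at A = (8/33, -1/11)
L = U + t·(A−U) with t = 11/12, so UL:LA = 11/12:1/12

UL:LA = 11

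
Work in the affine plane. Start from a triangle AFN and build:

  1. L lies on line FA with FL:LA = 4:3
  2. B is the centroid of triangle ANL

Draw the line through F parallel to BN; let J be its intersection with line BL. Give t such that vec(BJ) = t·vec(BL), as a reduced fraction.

t = 11/3

Work in coordinates with A = (0, 0), F = (1, 0), N = (0, 1).
1. L lies on line FA with FL:LA = 4:3 ⇒ L = (3/7, 0)
2. B is the centroid of triangle ANL ⇒ B = (1/7, 1/3)
through F parallel to BN: direction (-1/7, 2/3); meets BL at J = (25/21, -8/9)
J = B + t·(L−B) with t = 11/3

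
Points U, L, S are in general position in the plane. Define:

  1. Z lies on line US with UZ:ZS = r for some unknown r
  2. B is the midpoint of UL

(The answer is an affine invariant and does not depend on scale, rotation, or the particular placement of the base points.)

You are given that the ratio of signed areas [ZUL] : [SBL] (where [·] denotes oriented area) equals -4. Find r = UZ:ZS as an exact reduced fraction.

Assign U = (0, 0), L = (1, 0), S = (0, 1) — the answer is frame-independent, so this choice is without loss of generality.
1. With UZ:ZS = r, write λ = r/(r+1) so Z = U + λ·(S−U); Z is affine-linear in λ
2. B is the midpoint of UL ⇒ B = (1/2, 0)
Every point depending on Z is an affine combination of Z and λ-independent points, so each such coordinate is linear in λ; the λ² term in each signed area is a multiple of (S−U)×(S−U) = 0, so 2·[ZUL] and 2·[SBL] are each linear in λ. Evaluating at λ=0 and λ=1:
  2·[ZUL] = λ,   2·[SBL] = 1/2
So [ZUL]:[SBL] = (λ) / (1/2). Setting this equal to -4:
  λ = -4·(1/2)  ⇒  λ = -2
Then r = λ/(1−λ) = (-2)/(3) = -2/3. Check: with r = -2/3, Z = (0, -2) and [ZUL]:[SBL] = -4 as required.

r = -2/3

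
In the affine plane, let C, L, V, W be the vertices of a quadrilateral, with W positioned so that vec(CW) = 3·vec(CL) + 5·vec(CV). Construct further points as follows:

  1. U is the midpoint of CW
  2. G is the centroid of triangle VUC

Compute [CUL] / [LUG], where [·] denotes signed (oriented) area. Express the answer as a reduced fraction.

Work in coordinates with C = (0, 0), L = (1, 0), V = (0, 1), W = (3, 5).
1. U is the midpoint of CW ⇒ U = (3/2, 5/2)
2. G is the centroid of triangle VUC ⇒ G = (1/2, 7/6)
2·[CUL] = -5/2, 2·[LUG] = 11/6
[CUL]:[LUG] = -5/2:11/6 = -15/11

[CUL]:[LUG] = -15/11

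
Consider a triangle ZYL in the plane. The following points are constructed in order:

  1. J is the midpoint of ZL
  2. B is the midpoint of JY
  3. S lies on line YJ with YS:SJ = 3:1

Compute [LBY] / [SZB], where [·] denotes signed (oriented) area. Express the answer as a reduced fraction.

[LBY]:[SZB] = 2

Choose coordinates Z = (0, 0), Y = (1, 0), L = (0, 1).
1. J is the midpoint of ZL ⇒ J = (0, 1/2)
2. B is the midpoint of JY ⇒ B = (1/2, 1/4)
3. S lies on line YJ with YS:SJ = 3:1 ⇒ S = (1/4, 3/8)
2·[LBY] = 1/4, 2·[SZB] = 1/8
[LBY]:[SZB] = 1/4:1/8 = 2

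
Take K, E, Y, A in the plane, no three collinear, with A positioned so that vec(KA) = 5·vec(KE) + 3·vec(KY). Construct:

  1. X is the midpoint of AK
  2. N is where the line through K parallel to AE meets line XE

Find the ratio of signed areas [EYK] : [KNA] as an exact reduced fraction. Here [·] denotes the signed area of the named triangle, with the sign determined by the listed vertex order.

[EYK]:[KNA] = -1/3

Assign K = (0, 0), E = (1, 0), Y = (0, 1), A = (5, 3) — the answer is frame-independent, so this choice is without loss of generality.
1. X is the midpoint of AK ⇒ X = (5/2, 3/2)
2. N is where the line through K parallel to AE meets line XE ⇒ N = (4, 3)
2·[EYK] = 1, 2·[KNA] = -3
[EYK]:[KNA] = 1:-3 = -1/3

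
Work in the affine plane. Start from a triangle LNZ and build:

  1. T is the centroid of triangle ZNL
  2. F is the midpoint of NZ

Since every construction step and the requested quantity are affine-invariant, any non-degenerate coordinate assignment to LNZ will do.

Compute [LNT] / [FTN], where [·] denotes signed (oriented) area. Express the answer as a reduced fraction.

Assign L = (0, 0), N = (1, 0), Z = (0, 1) — the answer is frame-independent, so this choice is without loss of generality.
1. T is the centroid of triangle ZNL ⇒ T = (1/3, 1/3)
2. F is the midpoint of NZ ⇒ F = (1/2, 1/2)
2·[LNT] = 1/3, 2·[FTN] = 1/6
[LNT]:[FTN] = 1/3:1/6 = 2

[LNT]:[FTN] = 2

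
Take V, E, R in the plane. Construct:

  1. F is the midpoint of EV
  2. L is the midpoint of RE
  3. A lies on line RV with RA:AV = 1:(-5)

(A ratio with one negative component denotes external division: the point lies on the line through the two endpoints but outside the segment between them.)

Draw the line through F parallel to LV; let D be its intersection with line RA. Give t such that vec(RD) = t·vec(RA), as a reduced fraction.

Assign V = (0, 0), E = (1, 0), R = (0, 1) — the answer is frame-independent, so this choice is without loss of generality.
1. F is the midpoint of EV ⇒ F = (1/2, 0)
2. L is the midpoint of RE ⇒ L = (1/2, 1/2)
3. A lies on line RV with RA:AV = 1:(-5) ⇒ A = (0, 5/4)
through F parallel to LV: direction (-1/2, -1/2); meets RA at D = (0, -1/2)
D = R + t·(A−R) with t = -6

t = -6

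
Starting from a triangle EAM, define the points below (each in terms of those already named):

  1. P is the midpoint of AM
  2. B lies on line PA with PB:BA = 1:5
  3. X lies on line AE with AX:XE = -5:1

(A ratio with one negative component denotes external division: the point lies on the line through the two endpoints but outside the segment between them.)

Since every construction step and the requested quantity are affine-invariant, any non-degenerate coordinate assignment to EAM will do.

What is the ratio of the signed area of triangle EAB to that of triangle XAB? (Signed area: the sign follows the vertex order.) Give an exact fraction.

Work in coordinates with E = (0, 0), A = (1, 0), M = (0, 1).
1. P is the midpoint of AM ⇒ P = (1/2, 1/2)
2. B lies on line PA with PB:BA = 1:5 ⇒ B = (7/12, 5/12)
3. X lies on line AE with AX:XE = -5:1 ⇒ X = (-1/4, 0)
2·[EAB] = 5/12, 2·[XAB] = 25/48
[EAB]:[XAB] = 5/12:25/48 = 4/5

[EAB]:[XAB] = 4/5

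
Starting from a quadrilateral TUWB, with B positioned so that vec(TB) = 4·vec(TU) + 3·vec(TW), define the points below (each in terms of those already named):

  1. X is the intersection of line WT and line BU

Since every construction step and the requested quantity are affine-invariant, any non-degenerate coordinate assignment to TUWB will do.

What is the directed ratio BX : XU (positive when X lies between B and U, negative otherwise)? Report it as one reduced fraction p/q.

BX:XU = -4

Set T = (0, 0), U = (1, 0), W = (0, 1), B = (4, 3); any affine frame gives the same invariant.
1. X is the intersection of line WT and line BU ⇒ X = (0, -1)
X = B + t·(U−B) with t = 4/3, so BX:XU = t:(1−t) = 4/3:-1/3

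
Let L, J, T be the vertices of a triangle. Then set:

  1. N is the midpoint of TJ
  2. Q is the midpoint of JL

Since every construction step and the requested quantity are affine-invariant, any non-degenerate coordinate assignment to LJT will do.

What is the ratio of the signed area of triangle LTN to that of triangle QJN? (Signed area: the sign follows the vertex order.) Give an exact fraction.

Work in coordinates with L = (0, 0), J = (1, 0), T = (0, 1).
1. N is the midpoint of TJ ⇒ N = (1/2, 1/2)
2. Q is the midpoint of JL ⇒ Q = (1/2, 0)
2·[LTN] = -1/2, 2·[QJN] = 1/4
[LTN]:[QJN] = -1/2:1/4 = -2

[LTN]:[QJN] = -2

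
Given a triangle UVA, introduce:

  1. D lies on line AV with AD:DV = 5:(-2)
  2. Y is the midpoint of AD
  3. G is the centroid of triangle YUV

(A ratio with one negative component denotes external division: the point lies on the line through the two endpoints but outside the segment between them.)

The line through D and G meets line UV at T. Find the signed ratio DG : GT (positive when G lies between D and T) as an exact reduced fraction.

Set U = (0, 0), V = (1, 0), A = (0, 1); any affine frame gives the same invariant.
1. D lies on line AV with AD:DV = 5:(-2) ⇒ D = (5/3, -2/3)
2. Y is the midpoint of AD ⇒ Y = (5/6, 1/6)
3. G is the centroid of triangle YUV ⇒ G = (11/18, 1/18)
line DG meets UV at T = (9/13, 0)
G = D + t·(T−D) with t = 13/12, so DG:GT = 13/12:-1/12

DG:GT = -13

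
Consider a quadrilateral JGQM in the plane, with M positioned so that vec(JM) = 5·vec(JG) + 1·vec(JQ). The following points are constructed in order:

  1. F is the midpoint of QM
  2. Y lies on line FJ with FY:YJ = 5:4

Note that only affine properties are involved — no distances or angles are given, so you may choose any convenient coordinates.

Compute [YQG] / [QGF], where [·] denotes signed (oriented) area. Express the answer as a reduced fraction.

Assign J = (0, 0), G = (1, 0), Q = (0, 1), M = (5, 1) — the answer is frame-independent, so this choice is without loss of generality.
1. F is the midpoint of QM ⇒ F = (5/2, 1)
2. Y lies on line FJ with FY:YJ = 5:4 ⇒ Y = (10/9, 4/9)
2·[YQG] = 5/9, 2·[QGF] = 5/2
[YQG]:[QGF] = 5/9:5/2 = 2/9

[YQG]:[QGF] = 2/9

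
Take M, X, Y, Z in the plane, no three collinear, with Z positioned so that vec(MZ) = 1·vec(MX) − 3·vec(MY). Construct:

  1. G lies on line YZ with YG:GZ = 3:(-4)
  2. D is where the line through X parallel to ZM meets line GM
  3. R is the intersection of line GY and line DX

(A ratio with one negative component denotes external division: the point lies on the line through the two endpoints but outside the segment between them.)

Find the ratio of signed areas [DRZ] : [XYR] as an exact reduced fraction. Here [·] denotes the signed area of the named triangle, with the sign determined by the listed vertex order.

[DRZ]:[XYR] = 1/8

Assign M = (0, 0), X = (1, 0), Y = (0, 1), Z = (1, -3) — the answer is frame-independent, so this choice is without loss of generality.
1. G lies on line YZ with YG:GZ = 3:(-4) ⇒ G = (-3, 13)
2. D is where the line through X parallel to ZM meets line GM ⇒ D = (-9/4, 39/4)
3. R is the intersection of line GY and line DX ⇒ R = (-2, 9)
2·[DRZ] = -3/4, 2·[XYR] = -6
[DRZ]:[XYR] = -3/4:-6 = 1/8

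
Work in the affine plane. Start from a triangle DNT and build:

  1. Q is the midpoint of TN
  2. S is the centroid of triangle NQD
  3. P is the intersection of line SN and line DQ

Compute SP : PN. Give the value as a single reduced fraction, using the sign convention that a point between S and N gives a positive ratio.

SP:PN = -1/3

Choose coordinates D = (0, 0), N = (1, 0), T = (0, 1).
1. Q is the midpoint of TN ⇒ Q = (1/2, 1/2)
2. S is the centroid of triangle NQD ⇒ S = (1/2, 1/6)
3. P is the intersection of line SN and line DQ ⇒ P = (1/4, 1/4)
P = S + t·(N−S) with t = -1/2, so SP:PN = t:(1−t) = -1/2:3/2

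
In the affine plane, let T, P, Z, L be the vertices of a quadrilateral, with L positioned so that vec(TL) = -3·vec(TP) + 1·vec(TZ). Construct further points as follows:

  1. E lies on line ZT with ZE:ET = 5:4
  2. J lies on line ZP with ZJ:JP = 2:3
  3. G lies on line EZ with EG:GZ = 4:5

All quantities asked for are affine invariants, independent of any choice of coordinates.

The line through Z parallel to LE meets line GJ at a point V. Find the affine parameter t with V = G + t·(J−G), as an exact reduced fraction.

t = -125/7

Work in coordinates with T = (0, 0), P = (1, 0), Z = (0, 1), L = (-3, 1).
1. E lies on line ZT with ZE:ET = 5:4 ⇒ E = (0, 4/9)
2. J lies on line ZP with ZJ:JP = 2:3 ⇒ J = (2/5, 3/5)
3. G lies on line EZ with EG:GZ = 4:5 ⇒ G = (0, 56/81)
through Z parallel to LE: direction (3, -5/9); meets GJ at V = (-50/7, 439/189)
V = G + t·(J−G) with t = -125/7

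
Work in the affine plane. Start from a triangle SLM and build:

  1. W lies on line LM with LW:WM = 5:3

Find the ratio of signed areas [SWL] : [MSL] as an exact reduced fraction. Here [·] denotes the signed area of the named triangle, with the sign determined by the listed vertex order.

[SWL]:[MSL] = -5/8

Choose coordinates S = (0, 0), L = (1, 0), M = (0, 1).
1. W lies on line LM with LW:WM = 5:3 ⇒ W = (3/8, 5/8)
2·[SWL] = -5/8, 2·[MSL] = 1
[SWL]:[MSL] = -5/8:1 = -5/8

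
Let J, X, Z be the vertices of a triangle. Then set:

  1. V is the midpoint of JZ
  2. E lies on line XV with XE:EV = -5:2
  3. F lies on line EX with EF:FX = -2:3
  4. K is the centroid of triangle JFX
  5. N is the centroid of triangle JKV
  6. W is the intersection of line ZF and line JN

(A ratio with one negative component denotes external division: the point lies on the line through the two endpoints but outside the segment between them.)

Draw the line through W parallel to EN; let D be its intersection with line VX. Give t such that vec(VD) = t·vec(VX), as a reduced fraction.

Set J = (0, 0), X = (1, 0), Z = (0, 1); any affine frame gives the same invariant.
1. V is the midpoint of JZ ⇒ V = (0, 1/2)
2. E lies on line XV with XE:EV = -5:2 ⇒ E = (-2/3, 5/6)
3. F lies on line EX with EF:FX = -2:3 ⇒ F = (-4, 5/2)
4. K is the centroid of triangle JFX ⇒ K = (-1, 5/6)
5. N is the centroid of triangle JKV ⇒ N = (-1/3, 4/9)
6. W is the intersection of line ZF and line JN ⇒ W = (-24/23, 32/23)
through W parallel to EN: direction (1/3, -7/18); meets VX at D = (-45/92, 137/184)
D = V + t·(X−V) with t = -45/92

t = -45/92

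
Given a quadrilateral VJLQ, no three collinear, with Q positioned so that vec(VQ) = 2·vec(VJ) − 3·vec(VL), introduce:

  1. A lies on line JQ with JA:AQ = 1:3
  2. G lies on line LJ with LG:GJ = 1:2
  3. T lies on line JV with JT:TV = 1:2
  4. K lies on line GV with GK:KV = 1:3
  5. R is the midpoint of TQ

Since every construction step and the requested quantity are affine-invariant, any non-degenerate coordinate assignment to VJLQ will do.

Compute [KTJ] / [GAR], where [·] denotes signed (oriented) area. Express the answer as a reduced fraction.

Work in coordinates with V = (0, 0), J = (1, 0), L = (0, 1), Q = (2, -3).
1. A lies on line JQ with JA:AQ = 1:3 ⇒ A = (5/4, -3/4)
2. G lies on line LJ with LG:GJ = 1:2 ⇒ G = (1/3, 2/3)
3. T lies on line JV with JT:TV = 1:2 ⇒ T = (2/3, 0)
4. K lies on line GV with GK:KV = 1:3 ⇒ K = (1/4, 1/2)
5. R is the midpoint of TQ ⇒ R = (4/3, -3/2)
2·[KTJ] = 1/6, 2·[GAR] = -41/72
[KTJ]:[GAR] = 1/6:-41/72 = -12/41

[KTJ]:[GAR] = -12/41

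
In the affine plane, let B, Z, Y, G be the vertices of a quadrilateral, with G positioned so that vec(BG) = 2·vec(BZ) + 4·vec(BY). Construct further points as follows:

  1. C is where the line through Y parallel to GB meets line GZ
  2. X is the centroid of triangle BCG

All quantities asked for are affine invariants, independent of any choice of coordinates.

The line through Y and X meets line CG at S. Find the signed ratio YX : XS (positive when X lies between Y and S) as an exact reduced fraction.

YX:XS = 11/4

Choose coordinates B = (0, 0), Z = (1, 0), Y = (0, 1), G = (2, 4).
1. C is where the line through Y parallel to GB meets line GZ ⇒ C = (5/2, 6)
2. X is the centroid of triangle BCG ⇒ X = (3/2, 10/3)
line YX meets CG at S = (45/22, 46/11)
X = Y + t·(S−Y) with t = 11/15, so YX:XS = 11/15:4/15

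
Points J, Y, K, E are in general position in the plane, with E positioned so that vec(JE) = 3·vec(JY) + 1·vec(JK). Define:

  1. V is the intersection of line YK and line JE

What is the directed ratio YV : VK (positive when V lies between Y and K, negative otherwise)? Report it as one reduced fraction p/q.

YV:VK = 1/3

Choose coordinates J = (0, 0), Y = (1, 0), K = (0, 1), E = (3, 1).
1. V is the intersection of line YK and line JE ⇒ V = (3/4, 1/4)
V = Y + t·(K−Y) with t = 1/4, so YV:VK = t:(1−t) = 1/4:3/4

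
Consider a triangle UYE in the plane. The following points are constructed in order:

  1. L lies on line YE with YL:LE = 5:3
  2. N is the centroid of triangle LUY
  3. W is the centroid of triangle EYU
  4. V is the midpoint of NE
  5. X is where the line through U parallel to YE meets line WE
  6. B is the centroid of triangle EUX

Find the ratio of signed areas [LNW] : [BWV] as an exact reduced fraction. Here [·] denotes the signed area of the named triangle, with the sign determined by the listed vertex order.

Work in coordinates with U = (0, 0), Y = (1, 0), E = (0, 1).
1. L lies on line YE with YL:LE = 5:3 ⇒ L = (3/8, 5/8)
2. N is the centroid of triangle LUY ⇒ N = (11/24, 5/24)
3. W is the centroid of triangle EYU ⇒ W = (1/3, 1/3)
4. V is the midpoint of NE ⇒ V = (11/48, 29/48)
5. X is where the line through U parallel to YE meets line WE ⇒ X = (1, -1)
6. B is the centroid of triangle EUX ⇒ B = (1/3, 0)
2·[LNW] = -1/24, 2·[BWV] = 5/144
[LNW]:[BWV] = -1/24:5/144 = -6/5

[LNW]:[BWV] = -6/5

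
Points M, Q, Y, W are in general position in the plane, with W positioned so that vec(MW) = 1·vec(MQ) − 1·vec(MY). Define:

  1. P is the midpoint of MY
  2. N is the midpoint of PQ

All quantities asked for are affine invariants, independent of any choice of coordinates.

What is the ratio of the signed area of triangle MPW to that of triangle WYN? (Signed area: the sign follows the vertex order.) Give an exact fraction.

[MPW]:[WYN] = 2

Choose coordinates M = (0, 0), Q = (1, 0), Y = (0, 1), W = (1, -1).
1. P is the midpoint of MY ⇒ P = (0, 1/2)
2. N is the midpoint of PQ ⇒ N = (1/2, 1/4)
2·[MPW] = -1/2, 2·[WYN] = -1/4
[MPW]:[WYN] = -1/2:-1/4 = 2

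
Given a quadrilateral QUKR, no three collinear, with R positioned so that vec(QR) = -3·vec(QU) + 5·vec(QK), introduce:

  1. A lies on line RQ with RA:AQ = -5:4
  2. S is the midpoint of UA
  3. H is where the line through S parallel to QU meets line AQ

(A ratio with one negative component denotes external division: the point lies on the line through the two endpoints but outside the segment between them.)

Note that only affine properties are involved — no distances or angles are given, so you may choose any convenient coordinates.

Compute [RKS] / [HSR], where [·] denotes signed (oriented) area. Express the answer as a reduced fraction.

Set Q = (0, 0), U = (1, 0), K = (0, 1), R = (-3, 5); any affine frame gives the same invariant.
1. A lies on line RQ with RA:AQ = -5:4 ⇒ A = (12, -20)
2. S is the midpoint of UA ⇒ S = (13/2, -10)
3. H is where the line through S parallel to QU meets line AQ ⇒ H = (6, -10)
2·[RKS] = -7, 2·[HSR] = 15/2
[RKS]:[HSR] = -7:15/2 = -14/15

[RKS]:[HSR] = -14/15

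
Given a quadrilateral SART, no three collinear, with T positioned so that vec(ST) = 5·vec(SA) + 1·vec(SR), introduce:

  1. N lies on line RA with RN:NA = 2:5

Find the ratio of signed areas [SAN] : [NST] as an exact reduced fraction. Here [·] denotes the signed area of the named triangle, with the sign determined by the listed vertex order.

[SAN]:[NST] = 5/23

Set S = (0, 0), A = (1, 0), R = (0, 1), T = (5, 1); any affine frame gives the same invariant.
1. N lies on line RA with RN:NA = 2:5 ⇒ N = (2/7, 5/7)
2·[SAN] = 5/7, 2·[NST] = 23/7
[SAN]:[NST] = 5/7:23/7 = 5/23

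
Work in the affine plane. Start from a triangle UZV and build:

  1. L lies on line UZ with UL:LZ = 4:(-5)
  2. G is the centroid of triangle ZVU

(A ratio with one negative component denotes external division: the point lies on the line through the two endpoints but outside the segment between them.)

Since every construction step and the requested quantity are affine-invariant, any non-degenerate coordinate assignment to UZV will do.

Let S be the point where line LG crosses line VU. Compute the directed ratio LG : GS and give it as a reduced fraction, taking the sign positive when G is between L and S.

LG:GS = -13

Work in coordinates with U = (0, 0), Z = (1, 0), V = (0, 1).
1. L lies on line UZ with UL:LZ = 4:(-5) ⇒ L = (-4, 0)
2. G is the centroid of triangle ZVU ⇒ G = (1/3, 1/3)
line LG meets VU at S = (0, 4/13)
G = L + t·(S−L) with t = 13/12, so LG:GS = 13/12:-1/12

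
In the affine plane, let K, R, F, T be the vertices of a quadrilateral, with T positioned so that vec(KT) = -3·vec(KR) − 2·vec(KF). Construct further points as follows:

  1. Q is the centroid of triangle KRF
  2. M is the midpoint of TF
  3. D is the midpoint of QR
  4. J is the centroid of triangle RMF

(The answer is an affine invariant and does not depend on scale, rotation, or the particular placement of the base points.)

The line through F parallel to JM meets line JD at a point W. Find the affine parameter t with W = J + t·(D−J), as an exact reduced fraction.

t = -9/5

Work in coordinates with K = (0, 0), R = (1, 0), F = (0, 1), T = (-3, -2).
1. Q is the centroid of triangle KRF ⇒ Q = (1/3, 1/3)
2. M is the midpoint of TF ⇒ M = (-3/2, -1/2)
3. D is the midpoint of QR ⇒ D = (2/3, 1/6)
4. J is the centroid of triangle RMF ⇒ J = (-1/6, 1/6)
through F parallel to JM: direction (-4/3, -2/3); meets JD at W = (-5/3, 1/6)
W = J + t·(D−J) with t = -9/5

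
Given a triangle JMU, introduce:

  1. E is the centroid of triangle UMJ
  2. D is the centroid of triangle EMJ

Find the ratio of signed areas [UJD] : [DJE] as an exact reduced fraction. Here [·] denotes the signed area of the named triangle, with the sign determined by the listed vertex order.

Choose coordinates J = (0, 0), M = (1, 0), U = (0, 1).
1. E is the centroid of triangle UMJ ⇒ E = (1/3, 1/3)
2. D is the centroid of triangle EMJ ⇒ D = (4/9, 1/9)
2·[UJD] = 4/9, 2·[DJE] = -1/9
[UJD]:[DJE] = 4/9:-1/9 = -4

[UJD]:[DJE] = -4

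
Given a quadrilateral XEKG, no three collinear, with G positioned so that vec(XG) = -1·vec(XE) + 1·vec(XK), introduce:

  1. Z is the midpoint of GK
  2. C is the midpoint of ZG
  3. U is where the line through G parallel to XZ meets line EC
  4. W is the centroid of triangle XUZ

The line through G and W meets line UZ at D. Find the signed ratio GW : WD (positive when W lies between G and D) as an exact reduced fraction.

Work in coordinates with X = (0, 0), E = (1, 0), K = (0, 1), G = (-1, 1).
1. Z is the midpoint of GK ⇒ Z = (-1/2, 1)
2. C is the midpoint of ZG ⇒ C = (-3/4, 1)
3. U is where the line through G parallel to XZ meets line EC ⇒ U = (-11/10, 6/5)
4. W is the centroid of triangle XUZ ⇒ W = (-8/15, 11/15)
line GW meets UZ at D = (-17/10, 7/5)
W = G + t·(D−G) with t = -2/3, so GW:WD = -2/3:5/3

GW:WD = -2/5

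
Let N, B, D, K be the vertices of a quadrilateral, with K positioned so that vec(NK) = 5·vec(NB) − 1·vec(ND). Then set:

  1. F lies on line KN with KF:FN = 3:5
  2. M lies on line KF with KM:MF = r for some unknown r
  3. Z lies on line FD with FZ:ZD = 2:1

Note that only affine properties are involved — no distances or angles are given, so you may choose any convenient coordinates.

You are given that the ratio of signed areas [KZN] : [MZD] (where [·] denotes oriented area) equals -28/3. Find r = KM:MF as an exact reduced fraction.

r = 3/4

Work in coordinates with N = (0, 0), B = (1, 0), D = (0, 1), K = (5, -1).
1. F lies on line KN with KF:FN = 3:5 ⇒ F = (25/8, -5/8)
2. With KM:MF = r, write λ = r/(r+1) so M = K + λ·(F−K); M is affine-linear in λ
3. Z lies on line FD with FZ:ZD = 2:1 ⇒ Z = (25/24, 11/24)
Every point depending on M is an affine combination of M and λ-independent points, so each such coordinate is linear in λ; the λ² term in each signed area is a multiple of (F−K)×(F−K) = 0, so 2·[KZN] and 2·[MZD] are each linear in λ. Evaluating at λ=0 and λ=1:
  2·[KZN] = 10/3,   2·[MZD] = 5/8·λ − 5/8
So [KZN]:[MZD] = (10/3) / (5/8·λ − 5/8). Setting this equal to -28/3:
  10/3 = -28/3·(5/8·λ − 5/8)  ⇒  λ = 3/7
Then r = λ/(1−λ) = (3/7)/(4/7) = 3/4. Check: with r = 3/4, M = (235/56, -47/56) and [KZN]:[MZD] = -28/3 as required.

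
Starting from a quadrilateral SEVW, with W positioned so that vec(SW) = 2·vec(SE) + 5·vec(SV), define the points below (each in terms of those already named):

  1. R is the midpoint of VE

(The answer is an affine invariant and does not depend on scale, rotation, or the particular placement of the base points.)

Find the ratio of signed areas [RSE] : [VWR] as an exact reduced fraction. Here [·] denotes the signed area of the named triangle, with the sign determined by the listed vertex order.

[RSE]:[VWR] = -1/6

Choose coordinates S = (0, 0), E = (1, 0), V = (0, 1), W = (2, 5).
1. R is the midpoint of VE ⇒ R = (1/2, 1/2)
2·[RSE] = 1/2, 2·[VWR] = -3
[RSE]:[VWR] = 1/2:-3 = -1/6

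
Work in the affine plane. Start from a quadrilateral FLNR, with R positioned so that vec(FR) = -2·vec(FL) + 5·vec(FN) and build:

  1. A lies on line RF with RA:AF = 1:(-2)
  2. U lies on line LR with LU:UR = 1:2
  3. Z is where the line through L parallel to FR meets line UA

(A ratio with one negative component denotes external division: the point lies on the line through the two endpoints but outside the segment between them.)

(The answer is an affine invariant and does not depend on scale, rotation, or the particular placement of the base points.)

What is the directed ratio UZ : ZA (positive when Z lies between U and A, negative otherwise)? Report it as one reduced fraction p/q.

UZ:ZA = -1/3

Work in coordinates with F = (0, 0), L = (1, 0), N = (0, 1), R = (-2, 5).
1. A lies on line RF with RA:AF = 1:(-2) ⇒ A = (-4, 10)
2. U lies on line LR with LU:UR = 1:2 ⇒ U = (0, 5/3)
3. Z is where the line through L parallel to FR meets line UA ⇒ Z = (2, -5/2)
Z = U + t·(A−U) with t = -1/2, so UZ:ZA = t:(1−t) = -1/2:3/2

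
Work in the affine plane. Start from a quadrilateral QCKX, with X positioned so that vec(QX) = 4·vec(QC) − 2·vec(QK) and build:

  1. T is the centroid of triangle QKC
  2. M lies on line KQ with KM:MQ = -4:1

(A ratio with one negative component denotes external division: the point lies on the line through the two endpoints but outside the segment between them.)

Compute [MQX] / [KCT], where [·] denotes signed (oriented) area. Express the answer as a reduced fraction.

[MQX]:[KCT] = 4

Choose coordinates Q = (0, 0), C = (1, 0), K = (0, 1), X = (4, -2).
1. T is the centroid of triangle QKC ⇒ T = (1/3, 1/3)
2. M lies on line KQ with KM:MQ = -4:1 ⇒ M = (0, -1/3)
2·[MQX] = -4/3, 2·[KCT] = -1/3
[MQX]:[KCT] = -4/3:-1/3 = 4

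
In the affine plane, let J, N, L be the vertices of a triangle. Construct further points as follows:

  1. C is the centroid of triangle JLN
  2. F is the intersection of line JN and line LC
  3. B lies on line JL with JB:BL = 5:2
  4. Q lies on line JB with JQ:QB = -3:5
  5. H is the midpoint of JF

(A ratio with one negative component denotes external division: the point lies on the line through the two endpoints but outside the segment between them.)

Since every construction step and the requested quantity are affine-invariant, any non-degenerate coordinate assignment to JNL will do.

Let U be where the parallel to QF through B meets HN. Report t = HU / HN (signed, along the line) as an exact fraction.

t = -7/9

Work in coordinates with J = (0, 0), N = (1, 0), L = (0, 1).
1. C is the centroid of triangle JLN ⇒ C = (1/3, 1/3)
2. F is the intersection of line JN and line LC ⇒ F = (1/2, 0)
3. B lies on line JL with JB:BL = 5:2 ⇒ B = (0, 5/7)
4. Q lies on line JB with JQ:QB = -3:5 ⇒ Q = (0, -15/14)
5. H is the midpoint of JF ⇒ H = (1/4, 0)
through B parallel to QF: direction (1/2, 15/14); meets HN at U = (-1/3, 0)
U = H + t·(N−H) with t = -7/9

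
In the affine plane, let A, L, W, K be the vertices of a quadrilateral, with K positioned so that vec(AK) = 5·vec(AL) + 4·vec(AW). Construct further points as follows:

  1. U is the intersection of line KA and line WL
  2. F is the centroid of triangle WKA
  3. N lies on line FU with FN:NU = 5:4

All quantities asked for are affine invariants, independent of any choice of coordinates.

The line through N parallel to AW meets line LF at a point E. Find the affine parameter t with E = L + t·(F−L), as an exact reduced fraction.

Assign A = (0, 0), L = (1, 0), W = (0, 1), K = (5, 4) — the answer is frame-independent, so this choice is without loss of generality.
1. U is the intersection of line KA and line WL ⇒ U = (5/9, 4/9)
2. F is the centroid of triangle WKA ⇒ F = (5/3, 5/3)
3. N lies on line FU with FN:NU = 5:4 ⇒ N = (85/81, 80/81)
through N parallel to AW: direction (0, 1); meets LF at E = (85/81, 10/81)
E = L + t·(F−L) with t = 2/27

t = 2/27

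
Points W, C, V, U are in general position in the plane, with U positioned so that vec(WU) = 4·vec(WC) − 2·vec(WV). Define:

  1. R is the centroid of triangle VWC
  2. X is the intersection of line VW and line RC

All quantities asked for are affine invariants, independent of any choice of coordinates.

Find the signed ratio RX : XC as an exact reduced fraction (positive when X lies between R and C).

RX:XC = -1/3

Assign W = (0, 0), C = (1, 0), V = (0, 1), U = (4, -2) — the answer is frame-independent, so this choice is without loss of generality.
1. R is the centroid of triangle VWC ⇒ R = (1/3, 1/3)
2. X is the intersection of line VW and line RC ⇒ X = (0, 1/2)
X = R + t·(C−R) with t = -1/2, so RX:XC = t:(1−t) = -1/2:3/2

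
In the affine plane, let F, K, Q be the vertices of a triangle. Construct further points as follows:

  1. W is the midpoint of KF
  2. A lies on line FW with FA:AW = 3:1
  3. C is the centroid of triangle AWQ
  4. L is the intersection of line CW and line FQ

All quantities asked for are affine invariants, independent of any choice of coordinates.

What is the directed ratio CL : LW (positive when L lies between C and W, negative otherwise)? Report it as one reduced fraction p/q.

CL:LW = -7/12

Choose coordinates F = (0, 0), K = (1, 0), Q = (0, 1).
1. W is the midpoint of KF ⇒ W = (1/2, 0)
2. A lies on line FW with FA:AW = 3:1 ⇒ A = (3/8, 0)
3. C is the centroid of triangle AWQ ⇒ C = (7/24, 1/3)
4. L is the intersection of line CW and line FQ ⇒ L = (0, 4/5)
L = C + t·(W−C) with t = -7/5, so CL:LW = t:(1−t) = -7/5:12/5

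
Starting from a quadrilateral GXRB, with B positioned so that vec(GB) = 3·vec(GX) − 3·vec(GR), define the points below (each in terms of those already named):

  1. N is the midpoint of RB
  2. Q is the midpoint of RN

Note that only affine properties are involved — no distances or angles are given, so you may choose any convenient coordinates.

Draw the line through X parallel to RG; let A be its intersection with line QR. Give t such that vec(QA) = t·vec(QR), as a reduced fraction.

Choose coordinates G = (0, 0), X = (1, 0), R = (0, 1), B = (3, -3).
1. N is the midpoint of RB ⇒ N = (3/2, -1)
2. Q is the midpoint of RN ⇒ Q = (3/4, 0)
through X parallel to RG: direction (0, -1); meets QR at A = (1, -1/3)
A = Q + t·(R−Q) with t = -1/3

t = -1/3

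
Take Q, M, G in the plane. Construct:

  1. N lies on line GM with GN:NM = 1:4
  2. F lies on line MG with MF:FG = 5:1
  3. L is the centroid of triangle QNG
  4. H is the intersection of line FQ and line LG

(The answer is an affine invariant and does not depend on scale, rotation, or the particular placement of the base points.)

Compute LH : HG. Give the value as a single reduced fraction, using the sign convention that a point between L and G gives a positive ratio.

LH:HG = -4/15

Assign Q = (0, 0), M = (1, 0), G = (0, 1) — the answer is frame-independent, so this choice is without loss of generality.
1. N lies on line GM with GN:NM = 1:4 ⇒ N = (1/5, 4/5)
2. F lies on line MG with MF:FG = 5:1 ⇒ F = (1/6, 5/6)
3. L is the centroid of triangle QNG ⇒ L = (1/15, 3/5)
4. H is the intersection of line FQ and line LG ⇒ H = (1/11, 5/11)
H = L + t·(G−L) with t = -4/11, so LH:HG = t:(1−t) = -4/11:15/11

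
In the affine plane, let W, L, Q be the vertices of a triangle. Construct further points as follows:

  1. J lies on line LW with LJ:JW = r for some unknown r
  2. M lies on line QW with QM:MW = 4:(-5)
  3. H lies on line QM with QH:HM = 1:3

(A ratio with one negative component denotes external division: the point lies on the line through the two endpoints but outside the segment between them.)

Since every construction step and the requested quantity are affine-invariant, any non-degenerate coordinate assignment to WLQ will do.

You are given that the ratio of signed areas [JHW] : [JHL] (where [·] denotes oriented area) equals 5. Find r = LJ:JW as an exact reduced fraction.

r = -1/5

Assign W = (0, 0), L = (1, 0), Q = (0, 1) — the answer is frame-independent, so this choice is without loss of generality.
1. With LJ:JW = r, write λ = r/(r+1) so J = L + λ·(W−L); J is affine-linear in λ
2. M lies on line QW with QM:MW = 4:(-5) ⇒ M = (0, 5)
3. H lies on line QM with QH:HM = 1:3 ⇒ H = (0, 2)
Every point depending on J is an affine combination of J and λ-independent points, so each such coordinate is linear in λ; the λ² term in each signed area is a multiple of (W−L)×(W−L) = 0, so 2·[JHW] and 2·[JHL] are each linear in λ. Evaluating at λ=0 and λ=1:
  2·[JHW] = -2·λ + 2,   2·[JHL] = -2·λ
So [JHW]:[JHL] = (-2·λ + 2) / (-2·λ). Setting this equal to 5:
  -2·λ + 2 = 5·(-2·λ)  ⇒  λ = -1/4
Then r = λ/(1−λ) = (-1/4)/(5/4) = -1/5. Check: with r = -1/5, J = (5/4, 0) and [JHW]:[JHL] = 5 as required.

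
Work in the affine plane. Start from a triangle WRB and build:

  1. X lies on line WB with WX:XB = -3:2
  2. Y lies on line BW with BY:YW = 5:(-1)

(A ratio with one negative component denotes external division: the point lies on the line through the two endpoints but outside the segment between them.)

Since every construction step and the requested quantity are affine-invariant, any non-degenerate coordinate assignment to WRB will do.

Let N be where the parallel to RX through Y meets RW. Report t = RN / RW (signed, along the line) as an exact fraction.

Set W = (0, 0), R = (1, 0), B = (0, 1); any affine frame gives the same invariant.
1. X lies on line WB with WX:XB = -3:2 ⇒ X = (0, 3)
2. Y lies on line BW with BY:YW = 5:(-1) ⇒ Y = (0, -1/4)
through Y parallel to RX: direction (-1, 3); meets RW at N = (-1/12, 0)
N = R + t·(W−R) with t = 13/12

t = 13/12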